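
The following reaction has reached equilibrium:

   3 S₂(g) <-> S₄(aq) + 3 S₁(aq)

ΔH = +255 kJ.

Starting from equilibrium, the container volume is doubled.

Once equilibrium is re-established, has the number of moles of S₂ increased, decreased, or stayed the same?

Gas moles: reactants 3, products 0 (Δn_gas = -3). Expansion shifts the system toward the side with more moles of gas — to the left.
The net shift is to the left. S₂ is a reactant, so its amount increases.

increases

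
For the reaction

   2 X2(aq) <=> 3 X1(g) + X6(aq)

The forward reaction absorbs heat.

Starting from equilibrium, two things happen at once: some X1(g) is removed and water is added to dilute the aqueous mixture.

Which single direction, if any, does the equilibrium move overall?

cannot be determined

Removing X1 (g), a product, drives the reaction to the right.
Dilution lowers every aqueous concentration by the same factor. Δn_aq = 1 − 2 = -1, so the system shifts toward the side with more dissolved moles — to the left.
The individual effects push in opposite directions; without quantitative information the net direction cannot be determined.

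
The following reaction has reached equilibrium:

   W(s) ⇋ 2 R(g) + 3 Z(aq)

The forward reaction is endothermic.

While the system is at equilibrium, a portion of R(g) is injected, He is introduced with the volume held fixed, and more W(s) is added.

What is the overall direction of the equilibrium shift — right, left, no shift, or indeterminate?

Adding R (g), a product, drives the reaction to the left.
At constant volume, adding an inert gas leaves every reacting species' partial pressure unchanged, so Q is unchanged — no shift from this change.
W is a pure solid; its activity is 1 regardless of amount, so Q is unaffected — no shift from this change.
Only the nonzero effect(s) matter; the net shift is to the left.

left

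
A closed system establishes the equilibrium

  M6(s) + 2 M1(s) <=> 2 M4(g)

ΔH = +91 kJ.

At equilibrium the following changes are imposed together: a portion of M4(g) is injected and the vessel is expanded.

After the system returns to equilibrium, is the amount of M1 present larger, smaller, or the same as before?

Adding M4 (g), a product, drives the reaction to the left.
Gas moles: reactants 0, products 2 (Δn_gas = +2). Expansion shifts the system toward the side with more moles of gas — to the right.
The two effects oppose each other, so the net shift — and hence the change in M1 — cannot be determined from the given information.

cannot be determined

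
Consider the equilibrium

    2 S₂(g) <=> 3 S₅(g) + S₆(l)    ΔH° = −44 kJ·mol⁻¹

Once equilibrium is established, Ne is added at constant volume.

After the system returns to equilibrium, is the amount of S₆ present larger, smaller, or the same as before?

unchanged

At constant volume, adding an inert gas leaves every reacting species' partial pressure unchanged, so Q is unchanged — no shift from this change.
No net shift occurs, so the amount of S₆ is unchanged.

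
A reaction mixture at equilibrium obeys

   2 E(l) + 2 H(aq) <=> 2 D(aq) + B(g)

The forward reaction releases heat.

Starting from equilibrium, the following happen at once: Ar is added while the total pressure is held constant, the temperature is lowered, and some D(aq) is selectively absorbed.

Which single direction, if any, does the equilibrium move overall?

Adding inert gas at constant total pressure expands the volume and lowers every reacting partial pressure. With Δn_gas = 1 − 0 = +1, Q moves away from K toward the side with fewer gas moles, so the system shifts toward the side with more gas moles — to the right.
The forward reaction is exothermic. Lowering T favours the exothermic direction — shift to the right.
Removing D (aq), a product, drives the reaction to the right.
All effects act in the same direction — net shift to the right.

right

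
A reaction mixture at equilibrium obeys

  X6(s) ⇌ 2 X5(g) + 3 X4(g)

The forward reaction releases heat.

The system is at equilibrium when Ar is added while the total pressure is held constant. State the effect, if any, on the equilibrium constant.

The equilibrium constant depends only on temperature. This perturbation may move the position of equilibrium, but since T is unchanged, K itself is unchanged.

unchanged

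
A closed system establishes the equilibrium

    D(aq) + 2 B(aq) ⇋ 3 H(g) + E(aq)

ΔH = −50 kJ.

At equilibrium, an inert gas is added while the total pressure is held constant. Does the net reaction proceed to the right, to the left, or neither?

right

Adding inert gas at constant total pressure expands the volume and lowers every reacting partial pressure. With Δn_gas = 3 − 0 = +3, Q moves away from K toward the side with fewer gas moles, so the system shifts toward the side with more gas moles — to the right.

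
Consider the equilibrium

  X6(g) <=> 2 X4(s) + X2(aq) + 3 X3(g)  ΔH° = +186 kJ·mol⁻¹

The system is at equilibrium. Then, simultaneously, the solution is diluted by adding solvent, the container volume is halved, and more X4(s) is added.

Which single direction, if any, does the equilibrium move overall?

cannot be determined

Dilution lowers every aqueous concentration by the same factor. Δn_aq = 1 − 0 = +1, so the system shifts toward the side with more dissolved moles — to the right.
Gas moles: reactants 1, products 3 (Δn_gas = +2). Compression shifts the system toward the side with fewer moles of gas — to the left.
X4 is a pure solid; its activity is 1 regardless of amount, so Q is unaffected — no shift from this change.
The individual effects push in opposite directions; without quantitative information the net direction cannot be determined.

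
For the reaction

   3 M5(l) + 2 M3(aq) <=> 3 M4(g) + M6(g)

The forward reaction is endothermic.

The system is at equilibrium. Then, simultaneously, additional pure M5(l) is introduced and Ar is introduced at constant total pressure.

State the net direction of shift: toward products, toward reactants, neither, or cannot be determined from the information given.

M5 is a pure liquid; its activity is 1 regardless of amount, so Q is unaffected — no shift from this change.
Adding inert gas at constant total pressure expands the volume and lowers every reacting partial pressure. With Δn_gas = 4 − 0 = +4, Q moves away from K toward the side with fewer gas moles, so the system shifts toward the side with more gas moles — to the right.
Only the nonzero effect(s) matter; the net shift is to the right.

right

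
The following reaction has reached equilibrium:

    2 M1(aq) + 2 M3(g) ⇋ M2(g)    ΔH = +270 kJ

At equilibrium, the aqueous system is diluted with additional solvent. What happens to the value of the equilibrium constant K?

unchanged

The equilibrium constant depends only on temperature. This perturbation may move the position of equilibrium, but since T is unchanged, K itself is unchanged.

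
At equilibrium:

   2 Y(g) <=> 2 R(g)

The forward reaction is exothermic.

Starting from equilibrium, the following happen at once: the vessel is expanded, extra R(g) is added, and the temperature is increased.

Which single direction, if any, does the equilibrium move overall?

Gas moles: reactants 2, products 2. Δn_gas = 0, so a volume change leaves Q equal to K — no shift from this change.
Adding R (g), a product, drives the reaction to the left.
The forward reaction is exothermic. Raising T favours the endothermic direction — shift to the left.
Only the nonzero effect(s) matter; the net shift is to the left.

left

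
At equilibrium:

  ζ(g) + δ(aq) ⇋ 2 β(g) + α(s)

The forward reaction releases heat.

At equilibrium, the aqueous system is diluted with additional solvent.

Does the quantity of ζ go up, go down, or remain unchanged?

Dilution lowers every aqueous concentration by the same factor. Δn_aq = 0 − 1 = -1, so the system shifts toward the side with more dissolved moles — to the left.
The net shift is to the left. ζ is a reactant, so its amount increases.

increases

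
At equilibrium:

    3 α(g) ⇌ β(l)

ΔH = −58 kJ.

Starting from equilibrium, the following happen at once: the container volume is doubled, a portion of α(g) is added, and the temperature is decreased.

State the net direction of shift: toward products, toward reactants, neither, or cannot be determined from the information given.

cannot be determined

Gas moles: reactants 3, products 0 (Δn_gas = -3). Expansion shifts the system toward the side with more moles of gas — to the left.
Adding α (g), a reactant, drives the reaction to the right.
The forward reaction is exothermic. Lowering T favours the exothermic direction — shift to the right.
The individual effects push in opposite directions; without quantitative information the net direction cannot be determined.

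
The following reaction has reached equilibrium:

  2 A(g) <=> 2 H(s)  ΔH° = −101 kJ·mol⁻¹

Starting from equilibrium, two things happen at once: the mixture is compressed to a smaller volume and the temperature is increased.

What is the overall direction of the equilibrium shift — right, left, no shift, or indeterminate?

cannot be determined

Gas moles: reactants 2, products 0 (Δn_gas = -2). Compression shifts the system toward the side with fewer moles of gas — to the right.
The forward reaction is exothermic. Raising T favours the endothermic direction — shift to the left.
The individual effects push in opposite directions; without quantitative information the net direction cannot be determined.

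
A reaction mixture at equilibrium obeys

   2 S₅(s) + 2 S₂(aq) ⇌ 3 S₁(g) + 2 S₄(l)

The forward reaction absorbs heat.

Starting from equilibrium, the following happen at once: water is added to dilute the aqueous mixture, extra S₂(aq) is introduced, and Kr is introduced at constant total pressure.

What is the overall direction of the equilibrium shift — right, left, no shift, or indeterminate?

cannot be determined

Dilution lowers every aqueous concentration by the same factor. Δn_aq = 0 − 2 = -2, so the system shifts toward the side with more dissolved moles — to the left.
Adding S₂ (aq), a reactant, drives the reaction to the right.
Adding inert gas at constant total pressure expands the volume and lowers every reacting partial pressure. With Δn_gas = 3 − 0 = +3, Q moves away from K toward the side with fewer gas moles, so the system shifts toward the side with more gas moles — to the right.
The individual effects push in opposite directions; without quantitative information the net direction cannot be determined.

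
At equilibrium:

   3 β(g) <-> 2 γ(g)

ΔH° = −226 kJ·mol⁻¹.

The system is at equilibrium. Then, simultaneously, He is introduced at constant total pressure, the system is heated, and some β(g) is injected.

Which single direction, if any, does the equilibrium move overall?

cannot be determined

Adding inert gas at constant total pressure expands the volume and lowers every reacting partial pressure. With Δn_gas = 2 − 3 = -1, Q moves away from K toward the side with fewer gas moles, so the system shifts toward the side with more gas moles — to the left.
The forward reaction is exothermic. Raising T favours the endothermic direction — shift to the left.
Adding β (g), a reactant, drives the reaction to the right.
The individual effects push in opposite directions; without quantitative information the net direction cannot be determined.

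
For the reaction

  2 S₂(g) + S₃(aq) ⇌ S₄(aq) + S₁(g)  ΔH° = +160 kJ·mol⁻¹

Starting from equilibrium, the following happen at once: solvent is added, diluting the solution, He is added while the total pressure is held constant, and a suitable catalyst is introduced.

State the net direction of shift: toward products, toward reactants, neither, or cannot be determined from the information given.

left

Dilution scales every aqueous concentration by the same factor. Δn_aq = 1 − 1 = 0, so Q is unchanged — no shift.
Adding inert gas at constant total pressure expands the volume and lowers every reacting partial pressure. With Δn_gas = 1 − 2 = -1, Q moves away from K toward the side with fewer gas moles, so the system shifts toward the side with more gas moles — to the left.
A catalyst speeds both forward and reverse rates equally; it changes neither Q nor K — no shift from this change.
Only the nonzero effect(s) matter; the net shift is to the left.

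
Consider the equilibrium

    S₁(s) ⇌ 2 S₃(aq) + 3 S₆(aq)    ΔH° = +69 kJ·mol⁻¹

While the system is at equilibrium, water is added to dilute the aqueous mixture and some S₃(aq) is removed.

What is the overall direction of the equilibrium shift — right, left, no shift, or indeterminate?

Dilution lowers every aqueous concentration by the same factor. Δn_aq = 5 − 0 = +5, so the system shifts toward the side with more dissolved moles — to the right.
Removing S₃ (aq), a product, drives the reaction to the right.
All effects act in the same direction — net shift to the right.

right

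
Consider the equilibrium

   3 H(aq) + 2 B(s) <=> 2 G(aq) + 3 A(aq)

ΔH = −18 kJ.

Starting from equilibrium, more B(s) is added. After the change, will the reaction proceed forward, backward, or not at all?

no shift

B is a pure solid; its activity is 1 regardless of amount, so Q is unaffected — no shift from this change.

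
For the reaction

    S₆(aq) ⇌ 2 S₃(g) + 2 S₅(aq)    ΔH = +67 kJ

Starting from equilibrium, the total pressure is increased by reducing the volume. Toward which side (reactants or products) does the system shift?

Gas moles: reactants 0, products 2 (Δn_gas = +2). Compression shifts the system toward the side with fewer moles of gas — to the left.

left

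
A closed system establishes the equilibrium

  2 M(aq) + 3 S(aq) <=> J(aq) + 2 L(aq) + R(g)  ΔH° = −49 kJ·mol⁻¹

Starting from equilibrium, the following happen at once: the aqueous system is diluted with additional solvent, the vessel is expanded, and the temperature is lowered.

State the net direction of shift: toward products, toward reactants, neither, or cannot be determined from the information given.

Dilution lowers every aqueous concentration by the same factor. Δn_aq = 3 − 5 = -2, so the system shifts toward the side with more dissolved moles — to the left.
Gas moles: reactants 0, products 1 (Δn_gas = +1). Expansion shifts the system toward the side with more moles of gas — to the right.
The forward reaction is exothermic. Lowering T favours the exothermic direction — shift to the right.
The individual effects push in opposite directions; without quantitative information the net direction cannot be determined.

cannot be determined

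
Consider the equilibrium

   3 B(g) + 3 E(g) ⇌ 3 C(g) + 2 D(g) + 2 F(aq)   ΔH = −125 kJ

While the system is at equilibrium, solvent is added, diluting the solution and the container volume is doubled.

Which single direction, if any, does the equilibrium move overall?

Dilution lowers every aqueous concentration by the same factor. Δn_aq = 2 − 0 = +2, so the system shifts toward the side with more dissolved moles — to the right.
Gas moles: reactants 6, products 5 (Δn_gas = -1). Expansion shifts the system toward the side with more moles of gas — to the left.
The individual effects push in opposite directions; without quantitative information the net direction cannot be determined.

cannot be determined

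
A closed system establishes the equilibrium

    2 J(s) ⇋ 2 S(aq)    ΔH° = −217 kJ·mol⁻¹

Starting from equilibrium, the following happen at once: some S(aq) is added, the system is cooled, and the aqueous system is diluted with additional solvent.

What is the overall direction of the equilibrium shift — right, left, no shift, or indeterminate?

Adding S (aq), a product, drives the reaction to the left.
The forward reaction is exothermic. Lowering T favours the exothermic direction — shift to the right.
Dilution lowers every aqueous concentration by the same factor. Δn_aq = 2 − 0 = +2, so the system shifts toward the side with more dissolved moles — to the right.
The individual effects push in opposite directions; without quantitative information the net direction cannot be determined.

cannot be determined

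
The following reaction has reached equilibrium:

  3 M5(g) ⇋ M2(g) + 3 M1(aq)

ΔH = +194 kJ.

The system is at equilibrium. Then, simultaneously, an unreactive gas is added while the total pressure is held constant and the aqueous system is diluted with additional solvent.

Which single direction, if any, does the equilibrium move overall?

Adding inert gas at constant total pressure expands the volume and lowers every reacting partial pressure. With Δn_gas = 1 − 3 = -2, Q moves away from K toward the side with fewer gas moles, so the system shifts toward the side with more gas moles — to the left.
Dilution lowers every aqueous concentration by the same factor. Δn_aq = 3 − 0 = +3, so the system shifts toward the side with more dissolved moles — to the right.
The individual effects push in opposite directions; without quantitative information the net direction cannot be determined.

cannot be determined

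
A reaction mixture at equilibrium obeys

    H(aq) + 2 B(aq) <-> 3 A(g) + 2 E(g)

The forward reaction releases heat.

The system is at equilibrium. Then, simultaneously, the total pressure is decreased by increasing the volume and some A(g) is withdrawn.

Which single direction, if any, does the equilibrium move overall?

Gas moles: reactants 0, products 5 (Δn_gas = +5). Expansion shifts the system toward the side with more moles of gas — to the right.
Removing A (g), a product, drives the reaction to the right.
All effects act in the same direction — net shift to the right.

right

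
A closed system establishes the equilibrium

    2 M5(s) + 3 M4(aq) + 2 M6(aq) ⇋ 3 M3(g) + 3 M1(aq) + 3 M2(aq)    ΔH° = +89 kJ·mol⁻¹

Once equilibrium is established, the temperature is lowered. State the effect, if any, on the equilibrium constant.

K depends on temperature via the van 't Hoff relation. The forward reaction is endothermic, so lowering T decreases K.

decreases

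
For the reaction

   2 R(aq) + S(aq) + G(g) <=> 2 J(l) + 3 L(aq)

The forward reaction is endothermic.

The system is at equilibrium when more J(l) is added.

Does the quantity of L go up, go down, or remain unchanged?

J is a pure liquid; its activity is 1 regardless of amount, so Q is unaffected — no shift from this change.
No net shift occurs, so the amount of L is unchanged.

unchanged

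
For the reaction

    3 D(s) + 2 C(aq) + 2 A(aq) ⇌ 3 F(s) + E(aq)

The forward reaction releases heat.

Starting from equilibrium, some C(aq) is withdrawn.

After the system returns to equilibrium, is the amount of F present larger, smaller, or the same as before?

decreases

Removing C (aq), a reactant, drives the reaction to the left.
The net shift is to the left. F is a product, so its amount decreases.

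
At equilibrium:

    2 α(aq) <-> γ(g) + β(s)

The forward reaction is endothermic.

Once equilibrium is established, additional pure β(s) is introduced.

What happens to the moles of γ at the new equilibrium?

unchanged

β is a pure solid; its activity is 1 regardless of amount, so Q is unaffected — no shift from this change.
No net shift occurs, so the amount of γ is unchanged.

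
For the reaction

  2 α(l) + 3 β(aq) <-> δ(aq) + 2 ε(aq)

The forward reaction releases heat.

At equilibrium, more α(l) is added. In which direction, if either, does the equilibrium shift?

α is a pure liquid; its activity is 1 regardless of amount, so Q is unaffected — no shift from this change.

no shift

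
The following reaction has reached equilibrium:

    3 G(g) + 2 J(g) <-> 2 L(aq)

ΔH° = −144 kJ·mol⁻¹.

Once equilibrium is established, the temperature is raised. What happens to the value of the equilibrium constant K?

decreases

K depends on temperature via the van 't Hoff relation. The forward reaction is exothermic, so raising T decreases K.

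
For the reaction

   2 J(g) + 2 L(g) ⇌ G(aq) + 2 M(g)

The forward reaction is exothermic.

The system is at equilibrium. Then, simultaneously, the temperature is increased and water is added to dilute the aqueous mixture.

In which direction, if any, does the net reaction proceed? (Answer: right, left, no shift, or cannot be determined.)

cannot be determined

The forward reaction is exothermic. Raising T favours the endothermic direction — shift to the left.
Dilution lowers every aqueous concentration by the same factor. Δn_aq = 1 − 0 = +1, so the system shifts toward the side with more dissolved moles — to the right.
The individual effects push in opposite directions; without quantitative information the net direction cannot be determined.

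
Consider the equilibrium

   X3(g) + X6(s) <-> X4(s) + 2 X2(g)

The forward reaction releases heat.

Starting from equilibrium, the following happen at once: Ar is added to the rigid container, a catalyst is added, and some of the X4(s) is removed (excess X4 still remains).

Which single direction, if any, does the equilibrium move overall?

At constant volume, adding an inert gas leaves every reacting species' partial pressure unchanged, so Q is unchanged — no shift from this change.
A catalyst speeds both forward and reverse rates equally; it changes neither Q nor K — no shift from this change.
X4 is a pure solid; its activity is 1 regardless of amount, so Q is unaffected — no shift from this change.
None of the changes alters Q relative to K, so there is no net shift.

no shift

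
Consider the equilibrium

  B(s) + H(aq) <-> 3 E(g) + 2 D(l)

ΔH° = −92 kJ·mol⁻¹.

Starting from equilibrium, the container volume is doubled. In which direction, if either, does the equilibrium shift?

right

Gas moles: reactants 0, products 3 (Δn_gas = +3). Expansion shifts the system toward the side with more moles of gas — to the right.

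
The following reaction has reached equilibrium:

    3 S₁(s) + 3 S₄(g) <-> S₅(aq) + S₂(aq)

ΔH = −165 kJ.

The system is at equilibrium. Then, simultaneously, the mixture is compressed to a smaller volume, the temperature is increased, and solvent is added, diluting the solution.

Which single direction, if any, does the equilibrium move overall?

cannot be determined

Gas moles: reactants 3, products 0 (Δn_gas = -3). Compression shifts the system toward the side with fewer moles of gas — to the right.
The forward reaction is exothermic. Raising T favours the endothermic direction — shift to the left.
Dilution lowers every aqueous concentration by the same factor. Δn_aq = 2 − 0 = +2, so the system shifts toward the side with more dissolved moles — to the right.
The individual effects push in opposite directions; without quantitative information the net direction cannot be determined.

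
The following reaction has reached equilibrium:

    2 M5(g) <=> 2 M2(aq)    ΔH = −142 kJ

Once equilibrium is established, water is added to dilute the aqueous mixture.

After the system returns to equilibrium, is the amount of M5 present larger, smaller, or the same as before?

Dilution lowers every aqueous concentration by the same factor. Δn_aq = 2 − 0 = +2, so the system shifts toward the side with more dissolved moles — to the right.
The net shift is to the right. M5 is a reactant, so its amount decreases.

decreases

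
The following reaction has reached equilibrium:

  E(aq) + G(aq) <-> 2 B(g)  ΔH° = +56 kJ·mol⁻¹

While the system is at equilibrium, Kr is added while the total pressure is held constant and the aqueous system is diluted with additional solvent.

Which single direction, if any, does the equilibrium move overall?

Adding inert gas at constant total pressure expands the volume and lowers every reacting partial pressure. With Δn_gas = 2 − 0 = +2, Q moves away from K toward the side with fewer gas moles, so the system shifts toward the side with more gas moles — to the right.
Dilution lowers every aqueous concentration by the same factor. Δn_aq = 0 − 2 = -2, so the system shifts toward the side with more dissolved moles — to the left.
The individual effects push in opposite directions; without quantitative information the net direction cannot be determined.

cannot be determined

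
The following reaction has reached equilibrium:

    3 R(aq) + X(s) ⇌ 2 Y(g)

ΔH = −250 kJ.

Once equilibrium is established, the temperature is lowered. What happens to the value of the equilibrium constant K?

K depends on temperature via the van 't Hoff relation. The forward reaction is exothermic, so lowering T increases K.

increases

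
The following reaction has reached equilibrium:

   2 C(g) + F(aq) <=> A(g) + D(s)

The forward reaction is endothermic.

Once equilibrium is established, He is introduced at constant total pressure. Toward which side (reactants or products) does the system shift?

left

Adding inert gas at constant total pressure expands the volume and lowers every reacting partial pressure. With Δn_gas = 1 − 2 = -1, Q moves away from K toward the side with fewer gas moles, so the system shifts toward the side with more gas moles — to the left.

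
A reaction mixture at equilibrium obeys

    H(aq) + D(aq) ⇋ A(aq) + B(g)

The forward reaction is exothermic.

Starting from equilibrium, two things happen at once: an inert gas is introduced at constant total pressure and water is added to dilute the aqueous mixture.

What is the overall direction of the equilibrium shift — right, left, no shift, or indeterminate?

cannot be determined

Adding inert gas at constant total pressure expands the volume and lowers every reacting partial pressure. With Δn_gas = 1 − 0 = +1, Q moves away from K toward the side with fewer gas moles, so the system shifts toward the side with more gas moles — to the right.
Dilution lowers every aqueous concentration by the same factor. Δn_aq = 1 − 2 = -1, so the system shifts toward the side with more dissolved moles — to the left.
The individual effects push in opposite directions; without quantitative information the net direction cannot be determined.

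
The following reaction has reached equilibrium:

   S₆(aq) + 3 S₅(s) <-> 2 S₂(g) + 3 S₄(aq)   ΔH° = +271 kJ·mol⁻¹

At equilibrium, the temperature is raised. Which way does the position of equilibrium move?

The forward reaction is endothermic. Raising T favours the endothermic direction — shift to the right.

right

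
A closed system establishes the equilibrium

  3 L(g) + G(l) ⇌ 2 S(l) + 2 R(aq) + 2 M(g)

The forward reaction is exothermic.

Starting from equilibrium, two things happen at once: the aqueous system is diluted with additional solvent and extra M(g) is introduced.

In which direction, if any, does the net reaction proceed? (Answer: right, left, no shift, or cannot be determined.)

cannot be determined

Dilution lowers every aqueous concentration by the same factor. Δn_aq = 2 − 0 = +2, so the system shifts toward the side with more dissolved moles — to the right.
Adding M (g), a product, drives the reaction to the left.
The individual effects push in opposite directions; without quantitative information the net direction cannot be determined.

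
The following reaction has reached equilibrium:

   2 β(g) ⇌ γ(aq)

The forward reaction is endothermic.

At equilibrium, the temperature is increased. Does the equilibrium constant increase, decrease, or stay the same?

K depends on temperature via the van 't Hoff relation. The forward reaction is endothermic, so raising T increases K.

increases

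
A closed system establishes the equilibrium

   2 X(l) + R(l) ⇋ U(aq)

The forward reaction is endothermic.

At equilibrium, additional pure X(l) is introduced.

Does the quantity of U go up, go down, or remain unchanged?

unchanged

X is a pure liquid; its activity is 1 regardless of amount, so Q is unaffected — no shift from this change.
No net shift occurs, so the amount of U is unchanged.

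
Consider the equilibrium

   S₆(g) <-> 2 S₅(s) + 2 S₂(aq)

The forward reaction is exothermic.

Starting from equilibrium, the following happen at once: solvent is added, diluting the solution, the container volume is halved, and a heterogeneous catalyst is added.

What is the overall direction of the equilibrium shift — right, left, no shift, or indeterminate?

Dilution lowers every aqueous concentration by the same factor. Δn_aq = 2 − 0 = +2, so the system shifts toward the side with more dissolved moles — to the right.
Gas moles: reactants 1, products 0 (Δn_gas = -1). Compression shifts the system toward the side with fewer moles of gas — to the right.
A catalyst speeds both forward and reverse rates equally; it changes neither Q nor K — no shift from this change.
Only the nonzero effect(s) matter; the net shift is to the right.

right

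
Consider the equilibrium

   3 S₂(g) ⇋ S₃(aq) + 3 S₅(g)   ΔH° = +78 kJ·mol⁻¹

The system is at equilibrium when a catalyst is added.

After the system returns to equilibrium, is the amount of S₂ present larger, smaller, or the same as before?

unchanged

A catalyst speeds both forward and reverse rates equally; it changes neither Q nor K — no shift from this change.
No net shift occurs, so the amount of S₂ is unchanged.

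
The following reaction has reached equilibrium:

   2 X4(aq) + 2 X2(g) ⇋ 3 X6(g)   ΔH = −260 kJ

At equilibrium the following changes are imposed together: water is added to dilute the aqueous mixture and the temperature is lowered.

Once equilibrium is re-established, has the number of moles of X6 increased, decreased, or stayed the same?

cannot be determined

Dilution lowers every aqueous concentration by the same factor. Δn_aq = 0 − 2 = -2, so the system shifts toward the side with more dissolved moles — to the left.
The forward reaction is exothermic. Lowering T favours the exothermic direction — shift to the right.
The two effects oppose each other, so the net shift — and hence the change in X6 — cannot be determined from the given information.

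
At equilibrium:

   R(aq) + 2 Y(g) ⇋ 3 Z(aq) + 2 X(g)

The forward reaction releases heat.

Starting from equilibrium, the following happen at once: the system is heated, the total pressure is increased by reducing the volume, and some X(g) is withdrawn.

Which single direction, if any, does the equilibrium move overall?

The forward reaction is exothermic. Raising T favours the endothermic direction — shift to the left.
Gas moles: reactants 2, products 2. Δn_gas = 0, so a volume change leaves Q equal to K — no shift from this change.
Removing X (g), a product, drives the reaction to the right.
The individual effects push in opposite directions; without quantitative information the net direction cannot be determined.

cannot be determined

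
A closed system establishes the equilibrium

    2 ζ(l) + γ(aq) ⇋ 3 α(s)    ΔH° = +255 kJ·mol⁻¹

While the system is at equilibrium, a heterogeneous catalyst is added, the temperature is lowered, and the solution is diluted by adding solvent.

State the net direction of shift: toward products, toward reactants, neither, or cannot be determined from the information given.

A catalyst speeds both forward and reverse rates equally; it changes neither Q nor K — no shift from this change.
The forward reaction is endothermic. Lowering T favours the exothermic direction — shift to the left.
Dilution lowers every aqueous concentration by the same factor. Δn_aq = 0 − 1 = -1, so the system shifts toward the side with more dissolved moles — to the left.
Only the nonzero effect(s) matter; the net shift is to the left.

left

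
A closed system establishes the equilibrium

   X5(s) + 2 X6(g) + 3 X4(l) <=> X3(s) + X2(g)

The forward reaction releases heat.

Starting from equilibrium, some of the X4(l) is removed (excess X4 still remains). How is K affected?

The equilibrium constant depends only on temperature. This perturbation changes neither the position of equilibrium nor K.

unchanged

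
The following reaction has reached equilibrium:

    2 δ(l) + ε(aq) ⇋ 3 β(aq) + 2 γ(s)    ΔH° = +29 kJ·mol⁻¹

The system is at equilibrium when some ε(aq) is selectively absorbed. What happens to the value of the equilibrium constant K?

unchanged

The equilibrium constant depends only on temperature. This perturbation may move the position of equilibrium, but since T is unchanged, K itself is unchanged.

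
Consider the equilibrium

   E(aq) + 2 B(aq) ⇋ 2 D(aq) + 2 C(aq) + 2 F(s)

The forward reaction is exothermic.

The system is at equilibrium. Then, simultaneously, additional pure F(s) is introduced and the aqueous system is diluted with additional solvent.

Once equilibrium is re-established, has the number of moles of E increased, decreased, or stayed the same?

decreases

F is a pure solid; its activity is 1 regardless of amount, so Q is unaffected — no shift from this change.
Dilution lowers every aqueous concentration by the same factor. Δn_aq = 4 − 3 = +1, so the system shifts toward the side with more dissolved moles — to the right.
The net shift is to the right. E is a reactant, so its amount decreases.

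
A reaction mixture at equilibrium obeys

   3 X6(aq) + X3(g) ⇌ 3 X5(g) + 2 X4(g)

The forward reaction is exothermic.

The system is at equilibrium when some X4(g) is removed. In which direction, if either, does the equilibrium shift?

right

Removing X4 (g), a product, drives the reaction to the right.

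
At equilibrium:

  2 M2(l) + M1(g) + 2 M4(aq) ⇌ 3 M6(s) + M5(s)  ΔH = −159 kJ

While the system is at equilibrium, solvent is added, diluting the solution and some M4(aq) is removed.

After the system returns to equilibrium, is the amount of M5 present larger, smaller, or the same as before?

decreases

Dilution lowers every aqueous concentration by the same factor. Δn_aq = 0 − 2 = -2, so the system shifts toward the side with more dissolved moles — to the left.
Removing M4 (aq), a reactant, drives the reaction to the left.
The net shift is to the left. M5 is a product, so its amount decreases.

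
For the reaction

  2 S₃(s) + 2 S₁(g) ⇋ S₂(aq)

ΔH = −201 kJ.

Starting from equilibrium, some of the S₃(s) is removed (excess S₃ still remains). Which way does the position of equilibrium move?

no shift

S₃ is a pure solid; its activity is 1 regardless of amount, so Q is unaffected — no shift from this change.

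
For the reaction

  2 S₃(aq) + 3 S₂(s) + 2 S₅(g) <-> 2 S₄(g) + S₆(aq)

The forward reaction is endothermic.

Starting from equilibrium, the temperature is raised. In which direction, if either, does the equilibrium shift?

The forward reaction is endothermic. Raising T favours the endothermic direction — shift to the right.

right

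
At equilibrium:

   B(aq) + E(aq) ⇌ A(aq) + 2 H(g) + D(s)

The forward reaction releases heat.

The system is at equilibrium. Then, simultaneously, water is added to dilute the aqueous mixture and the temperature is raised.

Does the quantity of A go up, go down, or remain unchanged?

Dilution lowers every aqueous concentration by the same factor. Δn_aq = 1 − 2 = -1, so the system shifts toward the side with more dissolved moles — to the left.
The forward reaction is exothermic. Raising T favours the endothermic direction — shift to the left.
The net shift is to the left. A is a product, so its amount decreases.

decreases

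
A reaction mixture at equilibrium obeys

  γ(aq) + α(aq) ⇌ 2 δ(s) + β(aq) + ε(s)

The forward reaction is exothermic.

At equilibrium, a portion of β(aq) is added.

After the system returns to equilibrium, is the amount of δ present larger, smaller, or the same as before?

Adding β (aq), a product, drives the reaction to the left.
The net shift is to the left. δ is a product, so its amount decreases.

decreases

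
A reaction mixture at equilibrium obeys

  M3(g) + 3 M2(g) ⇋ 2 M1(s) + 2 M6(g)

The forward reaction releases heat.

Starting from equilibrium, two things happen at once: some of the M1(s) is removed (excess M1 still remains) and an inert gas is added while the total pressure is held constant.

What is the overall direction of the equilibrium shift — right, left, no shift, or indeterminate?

left

M1 is a pure solid; its activity is 1 regardless of amount, so Q is unaffected — no shift from this change.
Adding inert gas at constant total pressure expands the volume and lowers every reacting partial pressure. With Δn_gas = 2 − 4 = -2, Q moves away from K toward the side with fewer gas moles, so the system shifts toward the side with more gas moles — to the left.
Only the nonzero effect(s) matter; the net shift is to the left.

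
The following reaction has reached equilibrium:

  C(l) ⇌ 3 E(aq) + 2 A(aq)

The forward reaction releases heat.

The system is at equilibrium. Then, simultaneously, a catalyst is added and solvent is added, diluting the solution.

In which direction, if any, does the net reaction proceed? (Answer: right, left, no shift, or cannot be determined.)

A catalyst speeds both forward and reverse rates equally; it changes neither Q nor K — no shift from this change.
Dilution lowers every aqueous concentration by the same factor. Δn_aq = 5 − 0 = +5, so the system shifts toward the side with more dissolved moles — to the right.
Only the nonzero effect(s) matter; the net shift is to the right.

right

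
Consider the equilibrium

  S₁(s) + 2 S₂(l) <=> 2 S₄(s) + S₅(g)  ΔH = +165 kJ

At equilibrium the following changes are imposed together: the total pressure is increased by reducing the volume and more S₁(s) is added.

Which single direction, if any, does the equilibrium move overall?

left

Gas moles: reactants 0, products 1 (Δn_gas = +1). Compression shifts the system toward the side with fewer moles of gas — to the left.
S₁ is a pure solid; its activity is 1 regardless of amount, so Q is unaffected — no shift from this change.
Only the nonzero effect(s) matter; the net shift is to the left.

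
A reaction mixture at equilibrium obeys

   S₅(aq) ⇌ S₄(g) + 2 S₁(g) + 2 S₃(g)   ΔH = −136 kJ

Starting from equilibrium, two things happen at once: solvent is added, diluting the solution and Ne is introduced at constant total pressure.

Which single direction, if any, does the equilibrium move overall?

Dilution lowers every aqueous concentration by the same factor. Δn_aq = 0 − 1 = -1, so the system shifts toward the side with more dissolved moles — to the left.
Adding inert gas at constant total pressure expands the volume and lowers every reacting partial pressure. With Δn_gas = 5 − 0 = +5, Q moves away from K toward the side with fewer gas moles, so the system shifts toward the side with more gas moles — to the right.
The individual effects push in opposite directions; without quantitative information the net direction cannot be determined.

cannot be determined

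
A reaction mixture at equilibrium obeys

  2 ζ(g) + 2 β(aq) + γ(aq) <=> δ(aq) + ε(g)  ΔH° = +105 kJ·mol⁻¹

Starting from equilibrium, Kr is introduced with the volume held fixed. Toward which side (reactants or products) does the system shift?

no shift

At constant volume, adding an inert gas leaves every reacting species' partial pressure unchanged, so Q is unchanged — no shift from this change.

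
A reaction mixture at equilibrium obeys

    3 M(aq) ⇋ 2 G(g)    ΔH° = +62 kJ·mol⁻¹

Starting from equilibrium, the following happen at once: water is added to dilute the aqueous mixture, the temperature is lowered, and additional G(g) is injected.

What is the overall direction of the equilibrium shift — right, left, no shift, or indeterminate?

left

Dilution lowers every aqueous concentration by the same factor. Δn_aq = 0 − 3 = -3, so the system shifts toward the side with more dissolved moles — to the left.
The forward reaction is endothermic. Lowering T favours the exothermic direction — shift to the left.
Adding G (g), a product, drives the reaction to the left.
All effects act in the same direction — net shift to the left.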